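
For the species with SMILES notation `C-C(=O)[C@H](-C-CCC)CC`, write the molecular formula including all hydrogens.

C9H18O

Heavy atoms from the SMILES: 9 C, 1 O.
Implicit hydrogens by atom environment:
  4 × C: 2 H each → 8
  3 × C: 3 H each → 9
  1 × C: 1 H
  1 × C: no H
  1 × O: no H
  Total hydrogens = 18.
Molecular formula: C9H18O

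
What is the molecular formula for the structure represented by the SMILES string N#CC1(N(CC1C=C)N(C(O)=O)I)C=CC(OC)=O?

C11H12IN3O4

Heavy atoms from the SMILES: 11 C, 1 I, 3 N, 4 O.
Implicit hydrogens by atom environment:
  4 × C: 1 H each → 4
  4 × C: no H
  3 × N: no H
  3 × O: no H
  2 × C: 2 H each → 4
  1 × C: 3 H
  1 × I: no H
  1 × O: 1 H
  Total hydrogens = 12.
Molecular formula: C11H12IN3O4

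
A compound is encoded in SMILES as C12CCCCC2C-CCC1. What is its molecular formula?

C10H18

Heavy atoms from the SMILES: 10 C.
Implicit hydrogens by atom environment:
  8 × C: 2 H each → 16
  2 × C: 1 H each → 2
  Total hydrogens = 18.
Molecular formula: C10H18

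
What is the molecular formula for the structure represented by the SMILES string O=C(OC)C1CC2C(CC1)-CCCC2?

C12H20O2

Heavy atoms from the SMILES: 12 C, 2 O.
Implicit hydrogens by atom environment:
  7 × C: 2 H each → 14
  3 × C: 1 H each → 3
  2 × O: no H
  1 × C: 3 H
  1 × C: no H
  Total hydrogens = 20.
Molecular formula: C12H20O2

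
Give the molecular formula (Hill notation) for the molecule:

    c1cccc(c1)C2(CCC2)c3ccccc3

Heavy atoms from the SMILES: 16 C.
Implicit hydrogens by atom environment:
  10 × C (aromatic): 1 H each → 10
  3 × C: 2 H each → 6
  2 × C (aromatic): no H
  1 × C: no H
  Total hydrogens = 16.
Molecular formula: C16H16

C16H16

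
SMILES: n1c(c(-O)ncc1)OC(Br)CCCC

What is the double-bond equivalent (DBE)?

4

Molecular formula from the SMILES: C9H13BrN2O2.
DoU = (2C + 2 + N − H − X)/2 = (2·9 + 2 + 2 − 13 − 1)/2 = 8/2 = 4.
(Structurally: 1 ring(s) + 3 π bond(s) = 4.)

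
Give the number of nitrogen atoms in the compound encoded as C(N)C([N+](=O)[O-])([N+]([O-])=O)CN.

The symbol for nitrogen appears 4 times in the SMILES.

4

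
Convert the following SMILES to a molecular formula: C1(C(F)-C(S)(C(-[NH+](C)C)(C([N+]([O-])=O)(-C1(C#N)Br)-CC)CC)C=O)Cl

Heavy atoms from the SMILES: 1 Br, 14 C, 1 Cl, 1 F, 3 N, 3 O, 1 S.
Implicit hydrogens by atom environment:
  5 × C: no H
  4 × C: 3 H each → 12
  3 × C: 1 H each → 3
  2 × C: 2 H each → 4
  2 × O: no H
  1 × Br: no H
  1 × Cl: no H
  1 × F: no H
  1 × N (charge +1): 1 H
  1 × N: no H
  1 × N (charge +1): no H
  1 × O (charge -1): no H
  1 × S: 1 H
  Total hydrogens = 21.
Net charge +1.
Molecular formula: C14H21BrClFN3O3S+

C14H21BrClFN3O3S+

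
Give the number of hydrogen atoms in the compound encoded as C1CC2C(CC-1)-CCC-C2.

Hydrogens are implicit in SMILES; fill each atom to its normal valence:
  8 × C: 2 H each → 16
  2 × C: 1 H each → 2
  Total hydrogens = 18.

18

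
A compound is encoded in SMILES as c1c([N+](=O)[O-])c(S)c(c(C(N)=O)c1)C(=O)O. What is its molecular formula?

C8H6N2O5S

Heavy atoms from the SMILES: 8 C, 2 N, 5 O, 1 S.
Implicit hydrogens by atom environment:
  4 × C (aromatic): no H
  3 × O: no H
  2 × C (aromatic): 1 H each → 2
  2 × C: no H
  1 × N: 2 H
  1 × N (charge +1): no H
  1 × O: 1 H
  1 × O (charge -1): no H
  1 × S: 1 H
  Total hydrogens = 6.
Molecular formula: C8H6N2O5S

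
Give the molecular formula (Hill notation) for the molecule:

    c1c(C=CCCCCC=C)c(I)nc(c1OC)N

Heavy atoms from the SMILES: 14 C, 1 I, 2 N, 1 O.
Implicit hydrogens by atom environment:
  5 × C: 2 H each → 10
  4 × C (aromatic): no H
  3 × C: 1 H each → 3
  1 × C: 3 H
  1 × C (aromatic): 1 H
  1 × I: no H
  1 × N: 2 H
  1 × N (aromatic): no H
  1 × O: no H
  Total hydrogens = 19.
Molecular formula: C14H19IN2O

C14H19IN2O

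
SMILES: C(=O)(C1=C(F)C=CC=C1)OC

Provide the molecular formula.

Heavy atoms from the SMILES: 8 C, 1 F, 2 O.
Implicit hydrogens by atom environment:
  4 × C (aromatic): 1 H each → 4
  2 × C (aromatic): no H
  2 × O: no H
  1 × C: 3 H
  1 × C: no H
  1 × F: no H
  Total hydrogens = 7.
Molecular formula: C8H7FO2

C8H7FO2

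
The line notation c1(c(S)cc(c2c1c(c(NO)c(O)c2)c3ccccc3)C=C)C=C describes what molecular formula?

C20H17NO2S

Heavy atoms from the SMILES: 20 C, 1 N, 2 O, 1 S.
Implicit hydrogens by atom environment:
  9 × C (aromatic): no H
  7 × C (aromatic): 1 H each → 7
  2 × C: 2 H each → 4
  2 × C: 1 H each → 2
  2 × O: 1 H each → 2
  1 × N: 1 H
  1 × S: 1 H
  Total hydrogens = 17.
Molecular formula: C20H17NO2S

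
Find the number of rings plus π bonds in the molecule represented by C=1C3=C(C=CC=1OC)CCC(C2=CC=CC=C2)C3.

Molecular formula from the SMILES: C17H18O.
DoU = (2C + 2 + N − H − X)/2 = (2·17 + 2 + 0 − 18 − 0)/2 = 18/2 = 9.
(Structurally: 3 ring(s) + 6 π bond(s) = 9.)

9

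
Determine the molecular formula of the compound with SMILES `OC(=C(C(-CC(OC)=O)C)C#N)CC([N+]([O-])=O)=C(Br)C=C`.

C13H15BrN2O5

Heavy atoms from the SMILES: 1 Br, 13 C, 2 N, 5 O.
Implicit hydrogens by atom environment:
  6 × C: no H
  3 × C: 2 H each → 6
  3 × O: no H
  2 × C: 3 H each → 6
  2 × C: 1 H each → 2
  1 × Br: no H
  1 × N: no H
  1 × N (charge +1): no H
  1 × O: 1 H
  1 × O (charge -1): no H
  Total hydrogens = 15.
Molecular formula: C13H15BrN2O5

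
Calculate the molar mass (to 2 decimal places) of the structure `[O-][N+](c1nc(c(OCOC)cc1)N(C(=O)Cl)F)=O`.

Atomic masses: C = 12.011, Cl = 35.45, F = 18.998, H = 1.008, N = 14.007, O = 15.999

Molecular formula: C8H7ClFN3O5.
M = 8×12.011 + 1×35.45 + 1×18.998 + 7×1.008 + 3×14.007 + 5×15.999 = 279.61 g/mol.

279.61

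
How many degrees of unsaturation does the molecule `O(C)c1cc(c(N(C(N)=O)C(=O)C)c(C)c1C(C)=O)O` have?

Molecular formula from the SMILES: C13H16N2O5.
DoU = (2C + 2 + N − H − X)/2 = (2·13 + 2 + 2 − 16 − 0)/2 = 14/2 = 7.
(Structurally: 1 ring(s) + 6 π bond(s) = 7.)

7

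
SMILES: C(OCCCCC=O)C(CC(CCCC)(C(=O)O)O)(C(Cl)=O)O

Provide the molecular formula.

C15H25ClO7

Heavy atoms from the SMILES: 15 C, 1 Cl, 7 O.
Implicit hydrogens by atom environment:
  9 × C: 2 H each → 18
  4 × C: no H
  4 × O: no H
  3 × O: 1 H each → 3
  1 × C: 3 H
  1 × C: 1 H
  1 × Cl: no H
  Total hydrogens = 25.
Molecular formula: C15H25ClO7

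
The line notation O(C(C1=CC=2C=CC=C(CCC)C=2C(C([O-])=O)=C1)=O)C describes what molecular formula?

Heavy atoms from the SMILES: 16 C, 4 O.
Implicit hydrogens by atom environment:
  5 × C (aromatic): 1 H each → 5
  5 × C (aromatic): no H
  3 × O: no H
  2 × C: 3 H each → 6
  2 × C: 2 H each → 4
  2 × C: no H
  1 × O (charge -1): no H
  Total hydrogens = 15.
Net charge -1.
Molecular formula: C16H15O4-

C16H15O4-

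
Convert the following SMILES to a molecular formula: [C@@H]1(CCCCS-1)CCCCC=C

C11H20S

Heavy atoms from the SMILES: 11 C, 1 S.
Implicit hydrogens by atom environment:
  9 × C: 2 H each → 18
  2 × C: 1 H each → 2
  1 × S: no H
  Total hydrogens = 20.
Molecular formula: C11H20S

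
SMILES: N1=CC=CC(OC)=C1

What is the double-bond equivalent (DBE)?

4

Molecular formula from the SMILES: C6H7NO.
DoU = (2C + 2 + N − H − X)/2 = (2·6 + 2 + 1 − 7 − 0)/2 = 8/2 = 4.
(Structurally: 1 ring(s) + 3 π bond(s) = 4.)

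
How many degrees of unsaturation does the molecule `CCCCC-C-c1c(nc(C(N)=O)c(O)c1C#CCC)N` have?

7

Molecular formula from the SMILES: C16H23N3O2.
DoU = (2C + 2 + N − H − X)/2 = (2·16 + 2 + 3 − 23 − 0)/2 = 14/2 = 7.
(Structurally: 1 ring(s) + 6 π bond(s) = 7.)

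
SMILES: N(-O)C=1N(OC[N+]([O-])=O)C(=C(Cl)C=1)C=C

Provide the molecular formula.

Heavy atoms from the SMILES: 7 C, 1 Cl, 3 N, 4 O.
Implicit hydrogens by atom environment:
  3 × C (aromatic): no H
  2 × C: 2 H each → 4
  2 × O: no H
  1 × C (aromatic): 1 H
  1 × C: 1 H
  1 × Cl: no H
  1 × N: 1 H
  1 × N (aromatic): no H
  1 × N (charge +1): no H
  1 × O: 1 H
  1 × O (charge -1): no H
  Total hydrogens = 8.
Molecular formula: C7H8ClN3O4

C7H8ClN3O4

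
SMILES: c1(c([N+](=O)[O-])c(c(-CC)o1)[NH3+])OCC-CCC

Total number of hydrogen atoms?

Hydrogens are implicit in SMILES; fill each atom to its normal valence:
  5 × C: 2 H each → 10
  4 × C (aromatic): no H
  2 × C: 3 H each → 6
  2 × O: no H
  1 × N (charge +1): 3 H
  1 × N (charge +1): no H
  1 × O (aromatic): no H
  1 × O (charge -1): no H
  Total hydrogens = 19.

19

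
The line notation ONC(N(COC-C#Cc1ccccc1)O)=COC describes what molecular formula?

Heavy atoms from the SMILES: 13 C, 2 N, 4 O.
Implicit hydrogens by atom environment:
  5 × C (aromatic): 1 H each → 5
  3 × C: no H
  2 × C: 2 H each → 4
  2 × O: 1 H each → 2
  2 × O: no H
  1 × C: 3 H
  1 × C: 1 H
  1 × C (aromatic): no H
  1 × N: 1 H
  1 × N: no H
  Total hydrogens = 16.
Molecular formula: C13H16N2O4

C13H16N2O4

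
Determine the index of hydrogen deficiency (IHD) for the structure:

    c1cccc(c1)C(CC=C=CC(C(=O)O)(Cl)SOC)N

Molecular formula from the SMILES: C14H16ClNO3S.
DoU = (2C + 2 + N − H − X)/2 = (2·14 + 2 + 1 − 16 − 1)/2 = 14/2 = 7.
(Structurally: 1 ring(s) + 6 π bond(s) = 7.)

7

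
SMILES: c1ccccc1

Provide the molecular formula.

C6H6

Heavy atoms from the SMILES: 6 C.
Implicit hydrogens by atom environment:
  6 × C (aromatic): 1 H each → 6
  Total hydrogens = 6.
Molecular formula: C6H6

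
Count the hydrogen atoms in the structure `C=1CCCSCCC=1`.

Hydrogens are implicit in SMILES; fill each atom to its normal valence:
  5 × C: 2 H each → 10
  2 × C: 1 H each → 2
  1 × S: no H
  Total hydrogens = 12.

12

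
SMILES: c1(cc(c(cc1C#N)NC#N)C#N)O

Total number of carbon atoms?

The symbol for carbon appears 9 times in the SMILES. Lowercase c denotes aromatic carbon and counts toward C.

9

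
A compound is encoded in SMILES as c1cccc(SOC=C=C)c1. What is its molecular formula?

C9H8OS

Heavy atoms from the SMILES: 9 C, 1 O, 1 S.
Implicit hydrogens by atom environment:
  5 × C (aromatic): 1 H each → 5
  1 × C: 2 H
  1 × C: 1 H
  1 × C: no H
  1 × C (aromatic): no H
  1 × O: no H
  1 × S: no H
  Total hydrogens = 8.
Molecular formula: C9H8OS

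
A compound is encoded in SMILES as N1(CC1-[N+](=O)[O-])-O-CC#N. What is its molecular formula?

Heavy atoms from the SMILES: 4 C, 3 N, 3 O.
Implicit hydrogens by atom environment:
  2 × C: 2 H each → 4
  2 × N: no H
  2 × O: no H
  1 × C: 1 H
  1 × C: no H
  1 × N (charge +1): no H
  1 × O (charge -1): no H
  Total hydrogens = 5.
Molecular formula: C4H5N3O3

C4H5N3O3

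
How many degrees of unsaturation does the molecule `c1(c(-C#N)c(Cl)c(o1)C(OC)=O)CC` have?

Molecular formula from the SMILES: C9H8ClNO3.
DoU = (2C + 2 + N − H − X)/2 = (2·9 + 2 + 1 − 8 − 1)/2 = 12/2 = 6.
(Structurally: 1 ring(s) + 5 π bond(s) = 6.)

6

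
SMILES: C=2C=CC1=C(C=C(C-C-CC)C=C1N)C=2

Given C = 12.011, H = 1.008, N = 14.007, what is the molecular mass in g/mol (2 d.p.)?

199.30

Molecular formula: C14H17N.
M = 14×12.011 + 17×1.008 + 1×14.007 = 199.30 g/mol.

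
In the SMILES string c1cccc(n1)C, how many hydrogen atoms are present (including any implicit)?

Hydrogens are implicit in SMILES; fill each atom to its normal valence:
  4 × C (aromatic): 1 H each → 4
  1 × C: 3 H
  1 × C (aromatic): no H
  1 × N (aromatic): no H
  Total hydrogens = 7.

7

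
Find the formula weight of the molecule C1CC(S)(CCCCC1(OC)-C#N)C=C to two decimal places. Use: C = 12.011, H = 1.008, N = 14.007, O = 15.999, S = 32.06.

Molecular formula: C12H19NOS.
M = 12×12.011 + 19×1.008 + 1×14.007 + 1×15.999 + 1×32.06 = 225.35 g/mol.

225.35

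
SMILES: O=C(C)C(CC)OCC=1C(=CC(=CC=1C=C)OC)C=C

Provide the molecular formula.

C17H22O3

Heavy atoms from the SMILES: 17 C, 3 O.
Implicit hydrogens by atom environment:
  4 × C: 2 H each → 8
  4 × C (aromatic): no H
  3 × C: 3 H each → 9
  3 × C: 1 H each → 3
  3 × O: no H
  2 × C (aromatic): 1 H each → 2
  1 × C: no H
  Total hydrogens = 22.
Molecular formula: C17H22O3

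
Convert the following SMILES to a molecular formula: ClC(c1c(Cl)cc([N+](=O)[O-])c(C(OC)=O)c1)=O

C9H5Cl2NO5

Heavy atoms from the SMILES: 9 C, 2 Cl, 1 N, 5 O.
Implicit hydrogens by atom environment:
  4 × C (aromatic): no H
  4 × O: no H
  2 × C (aromatic): 1 H each → 2
  2 × C: no H
  2 × Cl: no H
  1 × C: 3 H
  1 × N (charge +1): no H
  1 × O (charge -1): no H
  Total hydrogens = 5.
Molecular formula: C9H5Cl2NO5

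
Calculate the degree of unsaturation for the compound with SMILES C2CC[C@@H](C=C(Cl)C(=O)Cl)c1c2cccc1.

7

Molecular formula from the SMILES: C13H12Cl2O.
DoU = (2C + 2 + N − H − X)/2 = (2·13 + 2 + 0 − 12 − 2)/2 = 14/2 = 7.
(Structurally: 2 ring(s) + 5 π bond(s) = 7.)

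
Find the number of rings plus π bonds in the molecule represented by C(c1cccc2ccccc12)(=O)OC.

Molecular formula from the SMILES: C12H10O2.
DoU = (2C + 2 + N − H − X)/2 = (2·12 + 2 + 0 − 10 − 0)/2 = 16/2 = 8.
(Structurally: 2 ring(s) + 6 π bond(s) = 8.)

8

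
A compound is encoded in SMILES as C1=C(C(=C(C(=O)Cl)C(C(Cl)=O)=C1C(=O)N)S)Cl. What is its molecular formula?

Heavy atoms from the SMILES: 9 C, 3 Cl, 1 N, 3 O, 1 S.
Implicit hydrogens by atom environment:
  5 × C (aromatic): no H
  3 × C: no H
  3 × Cl: no H
  3 × O: no H
  1 × C (aromatic): 1 H
  1 × N: 2 H
  1 × S: 1 H
  Total hydrogens = 4.
Molecular formula: C9H4Cl3NO3S

C9H4Cl3NO3S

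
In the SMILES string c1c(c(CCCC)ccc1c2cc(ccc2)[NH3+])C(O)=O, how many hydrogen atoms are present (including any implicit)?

Hydrogens are implicit in SMILES; fill each atom to its normal valence:
  7 × C (aromatic): 1 H each → 7
  5 × C (aromatic): no H
  3 × C: 2 H each → 6
  1 × C: 3 H
  1 × C: no H
  1 × N (charge +1): 3 H
  1 × O: 1 H
  1 × O: no H
  Total hydrogens = 20.

20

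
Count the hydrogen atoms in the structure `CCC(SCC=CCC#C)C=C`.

Hydrogens are implicit in SMILES; fill each atom to its normal valence:
  5 × C: 1 H each → 5
  4 × C: 2 H each → 8
  1 × C: 3 H
  1 × C: no H
  1 × S: no H
  Total hydrogens = 16.

16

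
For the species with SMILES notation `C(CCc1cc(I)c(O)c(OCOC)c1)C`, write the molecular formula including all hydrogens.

Heavy atoms from the SMILES: 12 C, 1 I, 3 O.
Implicit hydrogens by atom environment:
  4 × C: 2 H each → 8
  4 × C (aromatic): no H
  2 × C: 3 H each → 6
  2 × C (aromatic): 1 H each → 2
  2 × O: no H
  1 × I: no H
  1 × O: 1 H
  Total hydrogens = 17.
Molecular formula: C12H17IO3

C12H17IO3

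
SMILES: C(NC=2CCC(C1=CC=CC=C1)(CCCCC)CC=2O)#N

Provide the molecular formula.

C18H24N2O

Heavy atoms from the SMILES: 18 C, 2 N, 1 O.
Implicit hydrogens by atom environment:
  7 × C: 2 H each → 14
  5 × C (aromatic): 1 H each → 5
  4 × C: no H
  1 × C: 3 H
  1 × C (aromatic): no H
  1 × N: 1 H
  1 × N: no H
  1 × O: 1 H
  Total hydrogens = 24.
Molecular formula: C18H24N2O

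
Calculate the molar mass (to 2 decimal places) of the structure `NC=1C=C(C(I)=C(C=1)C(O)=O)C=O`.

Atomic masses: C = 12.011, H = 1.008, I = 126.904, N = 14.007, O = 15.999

Molecular formula: C8H6INO3.
M = 8×12.011 + 6×1.008 + 1×126.904 + 1×14.007 + 3×15.999 = 291.04 g/mol.

291.04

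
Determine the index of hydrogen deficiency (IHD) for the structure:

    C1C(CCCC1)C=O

2

Molecular formula from the SMILES: C7H12O.
DoU = (2C + 2 + N − H − X)/2 = (2·7 + 2 + 0 − 12 − 0)/2 = 4/2 = 2.
(Structurally: 1 ring(s) + 1 π bond(s) = 2.)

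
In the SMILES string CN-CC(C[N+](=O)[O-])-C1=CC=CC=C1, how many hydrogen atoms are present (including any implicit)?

Hydrogens are implicit in SMILES; fill each atom to its normal valence:
  5 × C (aromatic): 1 H each → 5
  2 × C: 2 H each → 4
  1 × C: 3 H
  1 × C: 1 H
  1 × C (aromatic): no H
  1 × N: 1 H
  1 × N (charge +1): no H
  1 × O: no H
  1 × O (charge -1): no H
  Total hydrogens = 14.

14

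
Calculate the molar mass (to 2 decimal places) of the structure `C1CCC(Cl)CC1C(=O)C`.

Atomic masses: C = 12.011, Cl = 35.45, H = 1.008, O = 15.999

Molecular formula: C8H13ClO.
M = 8×12.011 + 1×35.45 + 13×1.008 + 1×15.999 = 160.64 g/mol.

160.64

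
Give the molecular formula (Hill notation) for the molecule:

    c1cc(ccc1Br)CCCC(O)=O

C10H11BrO2

Heavy atoms from the SMILES: 1 Br, 10 C, 2 O.
Implicit hydrogens by atom environment:
  4 × C (aromatic): 1 H each → 4
  3 × C: 2 H each → 6
  2 × C (aromatic): no H
  1 × Br: no H
  1 × C: no H
  1 × O: 1 H
  1 × O: no H
  Total hydrogens = 11.
Molecular formula: C10H11BrO2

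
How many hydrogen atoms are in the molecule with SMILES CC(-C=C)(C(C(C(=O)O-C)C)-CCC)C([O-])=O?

21

Hydrogens are implicit in SMILES; fill each atom to its normal valence:
  4 × C: 3 H each → 12
  3 × C: 2 H each → 6
  3 × C: 1 H each → 3
  3 × C: no H
  3 × O: no H
  1 × O (charge -1): no H
  Total hydrogens = 21.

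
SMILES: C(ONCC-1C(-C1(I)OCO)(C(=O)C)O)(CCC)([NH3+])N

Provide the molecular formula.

C11H23IN3O5+

Heavy atoms from the SMILES: 11 C, 1 I, 3 N, 5 O.
Implicit hydrogens by atom environment:
  4 × C: 2 H each → 8
  4 × C: no H
  3 × O: no H
  2 × C: 3 H each → 6
  2 × O: 1 H each → 2
  1 × C: 1 H
  1 × I: no H
  1 × N (charge +1): 3 H
  1 × N: 2 H
  1 × N: 1 H
  Total hydrogens = 23.
Net charge +1.
Molecular formula: C11H23IN3O5+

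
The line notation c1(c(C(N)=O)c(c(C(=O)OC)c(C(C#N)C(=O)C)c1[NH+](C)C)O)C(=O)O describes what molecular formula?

Heavy atoms from the SMILES: 16 C, 3 N, 7 O.
Implicit hydrogens by atom environment:
  6 × C (aromatic): no H
  5 × C: no H
  5 × O: no H
  4 × C: 3 H each → 12
  2 × O: 1 H each → 2
  1 × C: 1 H
  1 × N: 2 H
  1 × N (charge +1): 1 H
  1 × N: no H
  Total hydrogens = 18.
Net charge +1.
Molecular formula: C16H18N3O7+

C16H18N3O7+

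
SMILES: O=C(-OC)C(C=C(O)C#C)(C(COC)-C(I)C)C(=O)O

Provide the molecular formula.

Heavy atoms from the SMILES: 13 C, 1 I, 6 O.
Implicit hydrogens by atom environment:
  5 × C: no H
  4 × C: 1 H each → 4
  4 × O: no H
  3 × C: 3 H each → 9
  2 × O: 1 H each → 2
  1 × C: 2 H
  1 × I: no H
  Total hydrogens = 17.
Molecular formula: C13H17IO6

C13H17IO6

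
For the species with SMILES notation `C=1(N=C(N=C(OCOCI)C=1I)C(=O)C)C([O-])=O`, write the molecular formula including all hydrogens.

Heavy atoms from the SMILES: 9 C, 2 I, 2 N, 5 O.
Implicit hydrogens by atom environment:
  4 × C (aromatic): no H
  4 × O: no H
  2 × C: 2 H each → 4
  2 × C: no H
  2 × I: no H
  2 × N (aromatic): no H
  1 × C: 3 H
  1 × O (charge -1): no H
  Total hydrogens = 7.
Net charge -1.
Molecular formula: C9H7I2N2O5-

C9H7I2N2O5-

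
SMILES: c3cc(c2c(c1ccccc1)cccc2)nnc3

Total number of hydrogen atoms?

Hydrogens are implicit in SMILES; fill each atom to its normal valence:
  12 × C (aromatic): 1 H each → 12
  4 × C (aromatic): no H
  2 × N (aromatic): no H
  Total hydrogens = 12.

12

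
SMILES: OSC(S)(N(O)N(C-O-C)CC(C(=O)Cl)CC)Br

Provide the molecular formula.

Heavy atoms from the SMILES: 1 Br, 8 C, 1 Cl, 2 N, 4 O, 2 S.
Implicit hydrogens by atom environment:
  3 × C: 2 H each → 6
  2 × C: 3 H each → 6
  2 × C: no H
  2 × N: no H
  2 × O: 1 H each → 2
  2 × O: no H
  1 × Br: no H
  1 × C: 1 H
  1 × Cl: no H
  1 × S: 1 H
  1 × S: no H
  Total hydrogens = 16.
Molecular formula: C8H16BrClN2O4S2

C8H16BrClN2O4S2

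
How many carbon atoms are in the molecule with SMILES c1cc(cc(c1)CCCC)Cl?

10

The symbol for carbon appears 10 times in the SMILES. Lowercase c denotes aromatic carbon and counts toward C.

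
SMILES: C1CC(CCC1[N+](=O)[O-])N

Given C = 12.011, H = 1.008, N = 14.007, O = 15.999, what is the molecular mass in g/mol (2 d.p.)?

144.17

Molecular formula: C6H12N2O2.
M = 6×12.011 + 12×1.008 + 2×14.007 + 2×15.999 = 144.17 g/mol.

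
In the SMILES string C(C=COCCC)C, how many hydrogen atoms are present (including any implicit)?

14

Hydrogens are implicit in SMILES; fill each atom to its normal valence:
  3 × C: 2 H each → 6
  2 × C: 3 H each → 6
  2 × C: 1 H each → 2
  1 × O: no H
  Total hydrogens = 14.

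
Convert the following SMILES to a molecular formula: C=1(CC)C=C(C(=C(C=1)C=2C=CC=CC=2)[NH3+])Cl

Heavy atoms from the SMILES: 14 C, 1 Cl, 1 N.
Implicit hydrogens by atom environment:
  7 × C (aromatic): 1 H each → 7
  5 × C (aromatic): no H
  1 × C: 3 H
  1 × C: 2 H
  1 × Cl: no H
  1 × N (charge +1): 3 H
  Total hydrogens = 15.
Net charge +1.
Molecular formula: C14H15ClN+

C14H15ClN+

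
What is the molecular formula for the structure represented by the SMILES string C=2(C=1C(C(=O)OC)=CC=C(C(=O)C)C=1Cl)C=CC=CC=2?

C16H13ClO3

Heavy atoms from the SMILES: 16 C, 1 Cl, 3 O.
Implicit hydrogens by atom environment:
  7 × C (aromatic): 1 H each → 7
  5 × C (aromatic): no H
  3 × O: no H
  2 × C: 3 H each → 6
  2 × C: no H
  1 × Cl: no H
  Total hydrogens = 13.
Molecular formula: C16H13ClO3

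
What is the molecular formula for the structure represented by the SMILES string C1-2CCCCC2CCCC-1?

C10H18

Heavy atoms from the SMILES: 10 C.
Implicit hydrogens by atom environment:
  8 × C: 2 H each → 16
  2 × C: 1 H each → 2
  Total hydrogens = 18.
Molecular formula: C10H18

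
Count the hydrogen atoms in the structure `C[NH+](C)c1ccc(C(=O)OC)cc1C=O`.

Hydrogens are implicit in SMILES; fill each atom to its normal valence:
  3 × C: 3 H each → 9
  3 × C (aromatic): 1 H each → 3
  3 × C (aromatic): no H
  3 × O: no H
  1 × C: 1 H
  1 × C: no H
  1 × N (charge +1): 1 H
  Total hydrogens = 14.

14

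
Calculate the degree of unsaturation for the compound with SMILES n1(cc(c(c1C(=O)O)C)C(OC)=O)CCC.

Molecular formula from the SMILES: C11H15NO4.
DoU = (2C + 2 + N − H − X)/2 = (2·11 + 2 + 1 − 15 − 0)/2 = 10/2 = 5.
(Structurally: 1 ring(s) + 4 π bond(s) = 5.)

5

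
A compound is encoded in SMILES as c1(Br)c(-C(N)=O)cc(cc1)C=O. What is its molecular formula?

C8H6BrNO2

Heavy atoms from the SMILES: 1 Br, 8 C, 1 N, 2 O.
Implicit hydrogens by atom environment:
  3 × C (aromatic): 1 H each → 3
  3 × C (aromatic): no H
  2 × O: no H
  1 × Br: no H
  1 × C: 1 H
  1 × C: no H
  1 × N: 2 H
  Total hydrogens = 6.
Molecular formula: C8H6BrNO2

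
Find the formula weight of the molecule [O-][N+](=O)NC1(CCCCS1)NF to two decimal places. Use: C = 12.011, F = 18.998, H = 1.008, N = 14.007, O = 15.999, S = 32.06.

Molecular formula: C5H10FN3O2S.
M = 5×12.011 + 1×18.998 + 10×1.008 + 3×14.007 + 2×15.999 + 1×32.06 = 195.21 g/mol.

195.21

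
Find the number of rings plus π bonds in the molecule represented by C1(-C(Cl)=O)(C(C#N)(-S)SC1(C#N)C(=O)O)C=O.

Molecular formula from the SMILES: C8H3ClN2O4S2.
DoU = (2C + 2 + N − H − X)/2 = (2·8 + 2 + 2 − 3 − 1)/2 = 16/2 = 8.
(Structurally: 1 ring(s) + 7 π bond(s) = 8.)

8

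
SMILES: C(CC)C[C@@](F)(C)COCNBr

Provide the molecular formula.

Heavy atoms from the SMILES: 1 Br, 8 C, 1 F, 1 N, 1 O.
Implicit hydrogens by atom environment:
  5 × C: 2 H each → 10
  2 × C: 3 H each → 6
  1 × Br: no H
  1 × C: no H
  1 × F: no H
  1 × N: 1 H
  1 × O: no H
  Total hydrogens = 17.
Molecular formula: C8H17BrFNO

C8H17BrFNO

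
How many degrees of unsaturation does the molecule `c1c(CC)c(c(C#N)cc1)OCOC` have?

Molecular formula from the SMILES: C11H13NO2.
DoU = (2C + 2 + N − H − X)/2 = (2·11 + 2 + 1 − 13 − 0)/2 = 12/2 = 6.
(Structurally: 1 ring(s) + 5 π bond(s) = 6.)

6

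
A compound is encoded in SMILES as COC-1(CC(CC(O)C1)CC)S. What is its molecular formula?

Heavy atoms from the SMILES: 9 C, 2 O, 1 S.
Implicit hydrogens by atom environment:
  4 × C: 2 H each → 8
  2 × C: 3 H each → 6
  2 × C: 1 H each → 2
  1 × C: no H
  1 × O: 1 H
  1 × O: no H
  1 × S: 1 H
  Total hydrogens = 18.
Molecular formula: C9H18O2S

C9H18O2S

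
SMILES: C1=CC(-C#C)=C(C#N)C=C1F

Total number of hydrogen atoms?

4

Hydrogens are implicit in SMILES; fill each atom to its normal valence:
  3 × C (aromatic): 1 H each → 3
  3 × C (aromatic): no H
  2 × C: no H
  1 × C: 1 H
  1 × F: no H
  1 × N: no H
  Total hydrogens = 4.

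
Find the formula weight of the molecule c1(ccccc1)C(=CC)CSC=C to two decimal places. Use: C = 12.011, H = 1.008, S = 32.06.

Molecular formula: C12H14S.
M = 12×12.011 + 14×1.008 + 1×32.06 = 190.30 g/mol.

190.30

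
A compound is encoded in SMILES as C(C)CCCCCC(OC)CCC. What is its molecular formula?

C12H26O

Heavy atoms from the SMILES: 12 C, 1 O.
Implicit hydrogens by atom environment:
  8 × C: 2 H each → 16
  3 × C: 3 H each → 9
  1 × C: 1 H
  1 × O: no H
  Total hydrogens = 26.
Molecular formula: C12H26O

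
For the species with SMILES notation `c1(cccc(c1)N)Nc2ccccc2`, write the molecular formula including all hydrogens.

Heavy atoms from the SMILES: 12 C, 2 N.
Implicit hydrogens by atom environment:
  9 × C (aromatic): 1 H each → 9
  3 × C (aromatic): no H
  1 × N: 2 H
  1 × N: 1 H
  Total hydrogens = 12.
Molecular formula: C12H12N2

C12H12N2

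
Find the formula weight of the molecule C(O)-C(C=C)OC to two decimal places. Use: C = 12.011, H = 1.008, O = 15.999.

Molecular formula: C5H10O2.
M = 5×12.011 + 10×1.008 + 2×15.999 = 102.13 g/mol.

102.13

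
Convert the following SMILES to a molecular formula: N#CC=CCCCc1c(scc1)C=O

C11H11NOS

Heavy atoms from the SMILES: 11 C, 1 N, 1 O, 1 S.
Implicit hydrogens by atom environment:
  3 × C: 2 H each → 6
  3 × C: 1 H each → 3
  2 × C (aromatic): 1 H each → 2
  2 × C (aromatic): no H
  1 × C: no H
  1 × N: no H
  1 × O: no H
  1 × S (aromatic): no H
  Total hydrogens = 11.
Molecular formula: C11H11NOS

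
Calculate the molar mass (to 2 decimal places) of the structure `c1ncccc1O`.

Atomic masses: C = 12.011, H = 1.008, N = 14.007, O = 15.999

95.10

Molecular formula: C5H5NO.
M = 5×12.011 + 5×1.008 + 1×14.007 + 1×15.999 = 95.10 g/mol.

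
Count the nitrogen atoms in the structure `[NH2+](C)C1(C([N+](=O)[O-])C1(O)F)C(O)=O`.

2

The symbol for nitrogen appears 2 times in the SMILES.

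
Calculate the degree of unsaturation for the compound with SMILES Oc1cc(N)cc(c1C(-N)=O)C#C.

Molecular formula from the SMILES: C9H8N2O2.
DoU = (2C + 2 + N − H − X)/2 = (2·9 + 2 + 2 − 8 − 0)/2 = 14/2 = 7.
(Structurally: 1 ring(s) + 6 π bond(s) = 7.)

7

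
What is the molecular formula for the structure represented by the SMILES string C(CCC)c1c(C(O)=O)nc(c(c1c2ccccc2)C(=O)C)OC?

C19H21NO4

Heavy atoms from the SMILES: 19 C, 1 N, 4 O.
Implicit hydrogens by atom environment:
  6 × C (aromatic): no H
  5 × C (aromatic): 1 H each → 5
  3 × C: 3 H each → 9
  3 × C: 2 H each → 6
  3 × O: no H
  2 × C: no H
  1 × N (aromatic): no H
  1 × O: 1 H
  Total hydrogens = 21.
Molecular formula: C19H21NO4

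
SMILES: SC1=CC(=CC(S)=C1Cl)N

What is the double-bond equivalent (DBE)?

4

Molecular formula from the SMILES: C6H6ClNS2.
DoU = (2C + 2 + N − H − X)/2 = (2·6 + 2 + 1 − 6 − 1)/2 = 8/2 = 4.
(Structurally: 1 ring(s) + 3 π bond(s) = 4.)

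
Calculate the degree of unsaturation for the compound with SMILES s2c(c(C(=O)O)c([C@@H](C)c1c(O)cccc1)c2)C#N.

10

Molecular formula from the SMILES: C14H11NO3S.
DoU = (2C + 2 + N − H − X)/2 = (2·14 + 2 + 1 − 11 − 0)/2 = 20/2 = 10.
(Structurally: 2 ring(s) + 8 π bond(s) = 10.)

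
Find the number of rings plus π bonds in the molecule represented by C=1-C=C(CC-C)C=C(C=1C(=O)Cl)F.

5

Molecular formula from the SMILES: C10H10ClFO.
DoU = (2C + 2 + N − H − X)/2 = (2·10 + 2 + 0 − 10 − 2)/2 = 10/2 = 5.
(Structurally: 1 ring(s) + 4 π bond(s) = 5.)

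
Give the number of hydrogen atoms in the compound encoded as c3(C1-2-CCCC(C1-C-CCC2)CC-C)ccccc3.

Hydrogens are implicit in SMILES; fill each atom to its normal valence:
  9 × C: 2 H each → 18
  5 × C (aromatic): 1 H each → 5
  2 × C: 1 H each → 2
  1 × C: 3 H
  1 × C: no H
  1 × C (aromatic): no H
  Total hydrogens = 28.

28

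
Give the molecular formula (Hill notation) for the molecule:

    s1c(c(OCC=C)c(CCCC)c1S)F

C11H15FOS2

Heavy atoms from the SMILES: 11 C, 1 F, 1 O, 2 S.
Implicit hydrogens by atom environment:
  5 × C: 2 H each → 10
  4 × C (aromatic): no H
  1 × C: 3 H
  1 × C: 1 H
  1 × F: no H
  1 × O: no H
  1 × S: 1 H
  1 × S (aromatic): no H
  Total hydrogens = 15.
Molecular formula: C11H15FOS2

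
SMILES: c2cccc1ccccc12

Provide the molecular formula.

Heavy atoms from the SMILES: 10 C.
Implicit hydrogens by atom environment:
  8 × C (aromatic): 1 H each → 8
  2 × C (aromatic): no H
  Total hydrogens = 8.
Molecular formula: C10H8

C10H8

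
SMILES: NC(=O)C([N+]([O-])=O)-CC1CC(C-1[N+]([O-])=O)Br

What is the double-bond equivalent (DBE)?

4

Molecular formula from the SMILES: C7H10BrN3O5.
DoU = (2C + 2 + N − H − X)/2 = (2·7 + 2 + 3 − 10 − 1)/2 = 8/2 = 4.
(Structurally: 1 ring(s) + 3 π bond(s) = 4.)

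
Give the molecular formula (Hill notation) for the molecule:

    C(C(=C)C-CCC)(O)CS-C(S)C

Heavy atoms from the SMILES: 10 C, 1 O, 2 S.
Implicit hydrogens by atom environment:
  5 × C: 2 H each → 10
  2 × C: 3 H each → 6
  2 × C: 1 H each → 2
  1 × C: no H
  1 × O: 1 H
  1 × S: 1 H
  1 × S: no H
  Total hydrogens = 20.
Molecular formula: C10H20OS2

C10H20OS2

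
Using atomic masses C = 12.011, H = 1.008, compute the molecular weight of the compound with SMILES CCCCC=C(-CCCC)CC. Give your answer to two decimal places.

168.32

Molecular formula: C12H24.
M = 12×12.011 + 24×1.008 = 168.32 g/mol.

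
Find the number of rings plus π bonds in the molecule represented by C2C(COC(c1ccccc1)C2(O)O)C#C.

Molecular formula from the SMILES: C13H14O3.
DoU = (2C + 2 + N − H − X)/2 = (2·13 + 2 + 0 − 14 − 0)/2 = 14/2 = 7.
(Structurally: 2 ring(s) + 5 π bond(s) = 7.)

7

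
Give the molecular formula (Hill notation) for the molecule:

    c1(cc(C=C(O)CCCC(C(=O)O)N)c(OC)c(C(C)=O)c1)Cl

C16H20ClNO5

Heavy atoms from the SMILES: 16 C, 1 Cl, 1 N, 5 O.
Implicit hydrogens by atom environment:
  4 × C (aromatic): no H
  3 × C: 2 H each → 6
  3 × C: no H
  3 × O: no H
  2 × C: 3 H each → 6
  2 × C (aromatic): 1 H each → 2
  2 × C: 1 H each → 2
  2 × O: 1 H each → 2
  1 × Cl: no H
  1 × N: 2 H
  Total hydrogens = 20.
Molecular formula: C16H20ClNO5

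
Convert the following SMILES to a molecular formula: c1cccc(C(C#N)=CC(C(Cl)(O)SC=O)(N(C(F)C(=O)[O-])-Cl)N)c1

C14H11Cl2FN3O4S-

Heavy atoms from the SMILES: 14 C, 2 Cl, 1 F, 3 N, 4 O, 1 S.
Implicit hydrogens by atom environment:
  5 × C (aromatic): 1 H each → 5
  5 × C: no H
  3 × C: 1 H each → 3
  2 × Cl: no H
  2 × N: no H
  2 × O: no H
  1 × C (aromatic): no H
  1 × F: no H
  1 × N: 2 H
  1 × O: 1 H
  1 × O (charge -1): no H
  1 × S: no H
  Total hydrogens = 11.
Net charge -1.
Molecular formula: C14H11Cl2FN3O4S-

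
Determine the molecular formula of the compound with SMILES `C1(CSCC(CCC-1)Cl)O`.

Heavy atoms from the SMILES: 7 C, 1 Cl, 1 O, 1 S.
Implicit hydrogens by atom environment:
  5 × C: 2 H each → 10
  2 × C: 1 H each → 2
  1 × Cl: no H
  1 × O: 1 H
  1 × S: no H
  Total hydrogens = 13.
Molecular formula: C7H13ClOS

C7H13ClOS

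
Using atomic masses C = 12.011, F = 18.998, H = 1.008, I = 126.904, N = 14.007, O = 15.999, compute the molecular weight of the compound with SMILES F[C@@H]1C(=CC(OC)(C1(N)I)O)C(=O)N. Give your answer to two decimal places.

316.07

Molecular formula: C7H10FIN2O3.
M = 7×12.011 + 1×18.998 + 10×1.008 + 1×126.904 + 2×14.007 + 3×15.999 = 316.07 g/mol.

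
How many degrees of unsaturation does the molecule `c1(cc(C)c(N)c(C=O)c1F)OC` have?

Molecular formula from the SMILES: C9H10FNO2.
DoU = (2C + 2 + N − H − X)/2 = (2·9 + 2 + 1 − 10 − 1)/2 = 10/2 = 5.
(Structurally: 1 ring(s) + 4 π bond(s) = 5.)

5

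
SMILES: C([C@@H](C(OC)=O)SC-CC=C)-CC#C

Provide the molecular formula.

Heavy atoms from the SMILES: 11 C, 2 O, 1 S.
Implicit hydrogens by atom environment:
  5 × C: 2 H each → 10
  3 × C: 1 H each → 3
  2 × C: no H
  2 × O: no H
  1 × C: 3 H
  1 × S: no H
  Total hydrogens = 16.
Molecular formula: C11H16O2S

C11H16O2S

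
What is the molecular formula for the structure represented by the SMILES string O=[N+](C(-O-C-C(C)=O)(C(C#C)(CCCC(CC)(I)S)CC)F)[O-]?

C15H23FINO4S

Heavy atoms from the SMILES: 15 C, 1 F, 1 I, 1 N, 4 O, 1 S.
Implicit hydrogens by atom environment:
  6 × C: 2 H each → 12
  5 × C: no H
  3 × C: 3 H each → 9
  3 × O: no H
  1 × C: 1 H
  1 × F: no H
  1 × I: no H
  1 × N (charge +1): no H
  1 × O (charge -1): no H
  1 × S: 1 H
  Total hydrogens = 23.
Molecular formula: C15H23FINO4S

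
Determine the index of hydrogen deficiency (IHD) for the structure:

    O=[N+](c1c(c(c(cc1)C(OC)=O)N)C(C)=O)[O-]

Molecular formula from the SMILES: C10H10N2O5.
DoU = (2C + 2 + N − H − X)/2 = (2·10 + 2 + 2 − 10 − 0)/2 = 14/2 = 7.
(Structurally: 1 ring(s) + 6 π bond(s) = 7.)

7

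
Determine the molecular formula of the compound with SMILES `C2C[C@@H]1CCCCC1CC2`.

Heavy atoms from the SMILES: 10 C.
Implicit hydrogens by atom environment:
  8 × C: 2 H each → 16
  2 × C: 1 H each → 2
  Total hydrogens = 18.
Molecular formula: C10H18

C10H18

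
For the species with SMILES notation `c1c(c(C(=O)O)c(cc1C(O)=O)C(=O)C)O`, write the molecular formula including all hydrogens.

C10H8O6

Heavy atoms from the SMILES: 10 C, 6 O.
Implicit hydrogens by atom environment:
  4 × C (aromatic): no H
  3 × C: no H
  3 × O: 1 H each → 3
  3 × O: no H
  2 × C (aromatic): 1 H each → 2
  1 × C: 3 H
  Total hydrogens = 8.
Molecular formula: C10H8O6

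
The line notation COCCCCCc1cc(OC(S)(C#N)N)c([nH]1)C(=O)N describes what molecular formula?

Heavy atoms from the SMILES: 13 C, 4 N, 3 O, 1 S.
Implicit hydrogens by atom environment:
  5 × C: 2 H each → 10
  3 × C (aromatic): no H
  3 × C: no H
  3 × O: no H
  2 × N: 2 H each → 4
  1 × C: 3 H
  1 × C (aromatic): 1 H
  1 × N (aromatic): 1 H
  1 × N: no H
  1 × S: 1 H
  Total hydrogens = 20.
Molecular formula: C13H20N4O3S

C13H20N4O3S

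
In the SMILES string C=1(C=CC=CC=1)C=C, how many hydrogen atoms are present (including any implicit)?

Hydrogens are implicit in SMILES; fill each atom to its normal valence:
  5 × C (aromatic): 1 H each → 5
  1 × C: 2 H
  1 × C: 1 H
  1 × C (aromatic): no H
  Total hydrogens = 8.

8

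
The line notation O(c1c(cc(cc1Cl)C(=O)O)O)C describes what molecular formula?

Heavy atoms from the SMILES: 8 C, 1 Cl, 4 O.
Implicit hydrogens by atom environment:
  4 × C (aromatic): no H
  2 × C (aromatic): 1 H each → 2
  2 × O: 1 H each → 2
  2 × O: no H
  1 × C: 3 H
  1 × C: no H
  1 × Cl: no H
  Total hydrogens = 7.
Molecular formula: C8H7ClO4

C8H7ClO4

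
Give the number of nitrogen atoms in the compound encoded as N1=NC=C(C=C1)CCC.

2

The symbol for nitrogen appears 2 times in the SMILES.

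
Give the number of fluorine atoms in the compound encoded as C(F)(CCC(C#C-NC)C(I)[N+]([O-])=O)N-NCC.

The symbol for fluorine appears 1 time in the SMILES.

1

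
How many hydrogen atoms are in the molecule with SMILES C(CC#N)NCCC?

Hydrogens are implicit in SMILES; fill each atom to its normal valence:
  4 × C: 2 H each → 8
  1 × C: 3 H
  1 × C: no H
  1 × N: 1 H
  1 × N: no H
  Total hydrogens = 12.

12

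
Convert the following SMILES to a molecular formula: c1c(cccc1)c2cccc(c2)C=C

C14H12

Heavy atoms from the SMILES: 14 C.
Implicit hydrogens by atom environment:
  9 × C (aromatic): 1 H each → 9
  3 × C (aromatic): no H
  1 × C: 2 H
  1 × C: 1 H
  Total hydrogens = 12.
Molecular formula: C14H12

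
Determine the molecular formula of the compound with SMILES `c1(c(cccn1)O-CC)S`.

C7H9NOS

Heavy atoms from the SMILES: 7 C, 1 N, 1 O, 1 S.
Implicit hydrogens by atom environment:
  3 × C (aromatic): 1 H each → 3
  2 × C (aromatic): no H
  1 × C: 3 H
  1 × C: 2 H
  1 × N (aromatic): no H
  1 × O: no H
  1 × S: 1 H
  Total hydrogens = 9.
Molecular formula: C7H9NOS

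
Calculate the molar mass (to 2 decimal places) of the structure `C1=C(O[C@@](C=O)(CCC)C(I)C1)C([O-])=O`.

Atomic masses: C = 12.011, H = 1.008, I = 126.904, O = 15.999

Molecular formula: C10H12IO4-.
M = 10×12.011 + 12×1.008 + 1×126.904 + 4×15.999 = 323.11 g/mol.

323.11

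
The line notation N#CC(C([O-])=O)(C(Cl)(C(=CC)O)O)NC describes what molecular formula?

C8H10ClN2O4-

Heavy atoms from the SMILES: 8 C, 1 Cl, 2 N, 4 O.
Implicit hydrogens by atom environment:
  5 × C: no H
  2 × C: 3 H each → 6
  2 × O: 1 H each → 2
  1 × C: 1 H
  1 × Cl: no H
  1 × N: 1 H
  1 × N: no H
  1 × O: no H
  1 × O (charge -1): no H
  Total hydrogens = 10.
Net charge -1.
Molecular formula: C8H10ClN2O4-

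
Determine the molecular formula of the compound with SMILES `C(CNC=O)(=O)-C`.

C4H7NO2

Heavy atoms from the SMILES: 4 C, 1 N, 2 O.
Implicit hydrogens by atom environment:
  2 × O: no H
  1 × C: 3 H
  1 × C: 2 H
  1 × C: 1 H
  1 × C: no H
  1 × N: 1 H
  Total hydrogens = 7.
Molecular formula: C4H7NO2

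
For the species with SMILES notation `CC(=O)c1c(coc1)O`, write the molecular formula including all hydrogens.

C6H6O3

Heavy atoms from the SMILES: 6 C, 3 O.
Implicit hydrogens by atom environment:
  2 × C (aromatic): 1 H each → 2
  2 × C (aromatic): no H
  1 × C: 3 H
  1 × C: no H
  1 × O: 1 H
  1 × O (aromatic): no H
  1 × O: no H
  Total hydrogens = 6.
Molecular formula: C6H6O3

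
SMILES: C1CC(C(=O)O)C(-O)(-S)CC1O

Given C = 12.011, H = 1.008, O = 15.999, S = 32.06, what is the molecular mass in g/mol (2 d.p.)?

192.23

Molecular formula: C7H12O4S.
M = 7×12.011 + 12×1.008 + 4×15.999 + 1×32.06 = 192.23 g/mol.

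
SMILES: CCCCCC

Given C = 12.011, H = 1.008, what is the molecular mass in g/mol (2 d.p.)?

Molecular formula: C6H14.
M = 6×12.011 + 14×1.008 = 86.18 g/mol.

86.18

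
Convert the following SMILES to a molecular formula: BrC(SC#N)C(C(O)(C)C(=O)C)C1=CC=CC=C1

C13H14BrNO2S

Heavy atoms from the SMILES: 1 Br, 13 C, 1 N, 2 O, 1 S.
Implicit hydrogens by atom environment:
  5 × C (aromatic): 1 H each → 5
  3 × C: no H
  2 × C: 3 H each → 6
  2 × C: 1 H each → 2
  1 × Br: no H
  1 × C (aromatic): no H
  1 × N: no H
  1 × O: 1 H
  1 × O: no H
  1 × S: no H
  Total hydrogens = 14.
Molecular formula: C13H14BrNO2S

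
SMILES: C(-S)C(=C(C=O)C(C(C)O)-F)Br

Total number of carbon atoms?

7

The symbol for carbon appears 7 times in the SMILES.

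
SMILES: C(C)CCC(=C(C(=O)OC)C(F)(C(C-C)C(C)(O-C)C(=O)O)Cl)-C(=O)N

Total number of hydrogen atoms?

Hydrogens are implicit in SMILES; fill each atom to its normal valence:
  7 × C: no H
  5 × C: 3 H each → 15
  5 × O: no H
  4 × C: 2 H each → 8
  1 × C: 1 H
  1 × Cl: no H
  1 × F: no H
  1 × N: 2 H
  1 × O: 1 H
  Total hydrogens = 27.

27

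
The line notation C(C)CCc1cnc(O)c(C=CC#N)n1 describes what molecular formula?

Heavy atoms from the SMILES: 11 C, 3 N, 1 O.
Implicit hydrogens by atom environment:
  3 × C: 2 H each → 6
  3 × C (aromatic): no H
  2 × C: 1 H each → 2
  2 × N (aromatic): no H
  1 × C: 3 H
  1 × C (aromatic): 1 H
  1 × C: no H
  1 × N: no H
  1 × O: 1 H
  Total hydrogens = 13.
Molecular formula: C11H13N3O

C11H13N3O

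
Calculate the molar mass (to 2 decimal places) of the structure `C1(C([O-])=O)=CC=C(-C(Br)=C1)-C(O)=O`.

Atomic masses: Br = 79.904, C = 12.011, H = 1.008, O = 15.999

244.02

Molecular formula: C8H4BrO4-.
M = 1×79.904 + 8×12.011 + 4×1.008 + 4×15.999 = 244.02 g/mol.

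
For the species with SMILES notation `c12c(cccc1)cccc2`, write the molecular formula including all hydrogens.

Heavy atoms from the SMILES: 10 C.
Implicit hydrogens by atom environment:
  8 × C (aromatic): 1 H each → 8
  2 × C (aromatic): no H
  Total hydrogens = 8.
Molecular formula: C10H8

C10H8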